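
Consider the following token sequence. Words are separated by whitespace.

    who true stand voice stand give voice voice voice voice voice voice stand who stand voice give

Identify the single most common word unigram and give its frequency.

"voice", 8 times

Unigram frequencies (highest first):
  voice: 8
  stand: 4
  who: 2
  give: 2
  true: 1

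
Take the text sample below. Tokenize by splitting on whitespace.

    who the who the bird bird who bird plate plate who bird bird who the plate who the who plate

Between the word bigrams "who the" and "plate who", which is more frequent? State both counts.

"who the": 4 occurrences
"plate who": 2 occurrences

"who the" (4 vs 2)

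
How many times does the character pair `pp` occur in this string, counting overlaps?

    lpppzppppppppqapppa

11

Sliding a length-2 window over the 19 characters (18 positions):
  position 2–3: pp
  position 3–4: pp
  position 6–7: pp
  position 7–8: pp
  position 8–9: pp
  position 9–10: pp
  position 10–11: pp
  position 11–12: pp
  position 12–13: pp
  position 16–17: pp
  … (1 more)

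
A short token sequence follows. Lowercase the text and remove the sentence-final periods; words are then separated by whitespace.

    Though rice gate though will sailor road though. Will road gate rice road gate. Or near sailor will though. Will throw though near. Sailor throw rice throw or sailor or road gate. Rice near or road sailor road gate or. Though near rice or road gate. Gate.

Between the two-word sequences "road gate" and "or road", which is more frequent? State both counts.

"road gate" (5 vs 3)

"road gate": 5 occurrences
"or road": 3 occurrences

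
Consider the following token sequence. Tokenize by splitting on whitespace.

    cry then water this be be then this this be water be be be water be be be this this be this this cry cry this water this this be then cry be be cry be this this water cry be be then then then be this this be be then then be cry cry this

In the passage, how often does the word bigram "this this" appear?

6

Scanning the 55 overlapping bigram windows for "this this":
  position 8–9: this this
  position 19–20: this this
  position 22–23: this this
  position 28–29: this this
  position 37–38: this this
  position 47–48: this this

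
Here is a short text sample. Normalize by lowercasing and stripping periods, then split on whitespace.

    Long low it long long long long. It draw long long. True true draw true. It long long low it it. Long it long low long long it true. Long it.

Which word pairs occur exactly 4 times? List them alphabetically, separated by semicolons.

Bigram counts meeting the condition (exactly 4 times):
  it long: 4
  long it: 4

it long; long it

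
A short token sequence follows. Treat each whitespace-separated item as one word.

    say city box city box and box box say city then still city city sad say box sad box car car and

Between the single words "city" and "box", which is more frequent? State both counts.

"city": 5 occurrences
"box": 6 occurrences

"box" (6 vs 5)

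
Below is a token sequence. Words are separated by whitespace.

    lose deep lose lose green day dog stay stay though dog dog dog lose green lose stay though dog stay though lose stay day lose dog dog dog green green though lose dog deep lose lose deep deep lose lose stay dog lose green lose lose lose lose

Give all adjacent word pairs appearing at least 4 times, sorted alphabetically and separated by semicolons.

dog dog; lose lose

Bigram counts meeting the condition (at least 4 times):
  dog dog: 4
  lose lose: 6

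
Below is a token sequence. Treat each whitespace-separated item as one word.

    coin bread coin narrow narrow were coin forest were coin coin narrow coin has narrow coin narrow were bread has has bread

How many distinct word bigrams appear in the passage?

16

22 tokens → 21 bigram windows in total.
Repeated bigrams (each contributes count−1 duplicates):
  coin narrow: 3
  narrow coin: 2
  narrow were: 2
  were coin: 2
5 duplicate windows → 21 − 5 = 16 distinct.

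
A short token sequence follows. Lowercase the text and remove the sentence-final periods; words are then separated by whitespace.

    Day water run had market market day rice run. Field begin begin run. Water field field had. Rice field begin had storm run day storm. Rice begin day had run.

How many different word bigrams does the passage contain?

30 tokens → 29 bigram windows in total.
Repeated bigrams (each contributes count−1 duplicates):
  field begin: 2
1 duplicate windows → 29 − 1 = 28 distinct.

28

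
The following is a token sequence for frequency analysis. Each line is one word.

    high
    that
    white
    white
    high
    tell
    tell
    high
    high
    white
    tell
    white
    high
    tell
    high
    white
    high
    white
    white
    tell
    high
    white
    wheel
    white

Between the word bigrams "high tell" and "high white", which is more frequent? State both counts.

"high white" (4 vs 2)

"high tell": 2 occurrences
"high white": 4 occurrences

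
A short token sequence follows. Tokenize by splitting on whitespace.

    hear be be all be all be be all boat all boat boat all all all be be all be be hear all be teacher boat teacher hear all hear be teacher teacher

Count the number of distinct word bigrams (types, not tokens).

33 tokens → 32 bigram windows in total.
Repeated bigrams (each contributes count−1 duplicates):
  all be: 5
  be all: 4
  be be: 4
  all all: 2
  all boat: 2
  be teacher: 2
  boat all: 2
  hear all: 2
  … (1 more repeated)
16 duplicate windows → 32 − 16 = 16 distinct.

16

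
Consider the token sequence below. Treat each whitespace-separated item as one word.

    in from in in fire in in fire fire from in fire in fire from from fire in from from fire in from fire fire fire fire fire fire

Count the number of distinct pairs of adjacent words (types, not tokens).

29 tokens → 28 bigram windows in total.
Repeated bigrams (each contributes count−1 duplicates):
  fire fire: 6
  fire in: 4
  in fire: 4
  from fire: 3
  in from: 3
  fire from: 2
  from from: 2
  from in: 2
  … (1 more repeated)
19 duplicate windows → 28 − 19 = 9 distinct.

9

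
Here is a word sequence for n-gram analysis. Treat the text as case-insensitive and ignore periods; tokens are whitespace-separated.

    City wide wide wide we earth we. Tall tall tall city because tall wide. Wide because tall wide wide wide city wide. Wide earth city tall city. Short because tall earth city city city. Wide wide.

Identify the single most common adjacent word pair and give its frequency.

Bigram frequencies (highest first):
  wide wide: 7
  city wide: 3
  because tall: 3
  tall tall: 2
  tall city: 2
  tall wide: 2
  … (14 more, each ≤ 2)

"wide wide", 7 times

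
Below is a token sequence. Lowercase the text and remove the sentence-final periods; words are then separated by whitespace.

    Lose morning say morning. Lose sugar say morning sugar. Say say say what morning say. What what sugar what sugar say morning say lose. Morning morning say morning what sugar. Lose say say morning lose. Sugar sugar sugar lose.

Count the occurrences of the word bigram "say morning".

Scanning the 38 overlapping bigram windows for "say morning":
  position 3–4: say morning
  position 7–8: say morning
  position 21–22: say morning
  position 27–28: say morning
  position 33–34: say morning

5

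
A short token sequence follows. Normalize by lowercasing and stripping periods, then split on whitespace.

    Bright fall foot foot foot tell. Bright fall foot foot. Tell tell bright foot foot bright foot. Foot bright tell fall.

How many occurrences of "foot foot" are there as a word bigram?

5

Scanning the 20 overlapping bigram windows for "foot foot":
  position 3–4: foot foot
  position 4–5: foot foot
  position 9–10: foot foot
  position 14–15: foot foot
  position 17–18: foot foot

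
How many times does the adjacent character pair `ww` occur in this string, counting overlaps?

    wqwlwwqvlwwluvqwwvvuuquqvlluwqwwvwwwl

6

Sliding a length-2 window over the 37 characters (36 positions):
  position 5–6: ww
  position 10–11: ww
  position 16–17: ww
  position 31–32: ww
  position 34–35: ww
  position 35–36: ww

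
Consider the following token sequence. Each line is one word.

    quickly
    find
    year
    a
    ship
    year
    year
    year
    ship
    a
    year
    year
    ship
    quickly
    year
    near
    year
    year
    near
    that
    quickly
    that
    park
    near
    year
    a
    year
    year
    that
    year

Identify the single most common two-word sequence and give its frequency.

Bigram frequencies (highest first):
  year year: 5
  year a: 2
  year ship: 2
  a year: 2
  year near: 2
  near year: 2
  … (14 more, each ≤ 1)

"year year", 5 times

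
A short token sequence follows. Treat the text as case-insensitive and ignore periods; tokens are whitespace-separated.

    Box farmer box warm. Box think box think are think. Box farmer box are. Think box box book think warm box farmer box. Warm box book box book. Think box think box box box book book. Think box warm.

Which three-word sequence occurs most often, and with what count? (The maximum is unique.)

"box farmer box", 3 times

Trigram frequencies (highest first):
  box farmer box: 3
  farmer box warm: 2
  box warm box: 2
  box think box: 2
  think box think: 2
  are think box: 2
  … (20 more, each ≤ 2)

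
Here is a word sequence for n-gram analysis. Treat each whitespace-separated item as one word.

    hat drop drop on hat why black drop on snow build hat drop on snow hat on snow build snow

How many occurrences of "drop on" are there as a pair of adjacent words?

3

Scanning the 19 overlapping bigram windows for "drop on":
  position 3–4: drop on
  position 8–9: drop on
  position 13–14: drop on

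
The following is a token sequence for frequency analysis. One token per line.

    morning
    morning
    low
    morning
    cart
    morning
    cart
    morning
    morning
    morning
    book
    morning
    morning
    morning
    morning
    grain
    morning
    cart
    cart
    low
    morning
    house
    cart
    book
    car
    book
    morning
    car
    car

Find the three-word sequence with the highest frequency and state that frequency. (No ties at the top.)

Trigram frequencies (highest first):
  morning morning morning: 3
  morning cart morning: 2
  morning morning low: 1
  morning low morning: 1
  low morning cart: 1
  cart morning cart: 1
  … (18 more, each ≤ 1)

"morning morning morning", 3 times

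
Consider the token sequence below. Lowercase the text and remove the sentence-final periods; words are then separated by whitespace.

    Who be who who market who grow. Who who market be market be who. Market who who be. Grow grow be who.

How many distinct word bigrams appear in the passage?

12

22 tokens → 21 bigram windows in total.
Repeated bigrams (each contributes count−1 duplicates):
  be who: 3
  who market: 3
  who who: 3
  market be: 2
  market who: 2
  who be: 2
9 duplicate windows → 21 − 9 = 12 distinct.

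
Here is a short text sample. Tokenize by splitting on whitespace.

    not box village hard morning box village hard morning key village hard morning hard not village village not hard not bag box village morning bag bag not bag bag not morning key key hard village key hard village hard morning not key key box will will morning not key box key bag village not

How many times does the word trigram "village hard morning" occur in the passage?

4

Scanning the 52 overlapping trigram windows for "village hard morning":
  position 3–5: village hard morning
  position 7–9: village hard morning
  position 11–13: village hard morning
  position 38–40: village hard morning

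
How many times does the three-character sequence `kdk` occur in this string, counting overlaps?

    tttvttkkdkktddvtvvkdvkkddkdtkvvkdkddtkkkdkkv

Sliding a length-3 window over the 44 characters (42 positions):
  position 8–10: kdk
  position 32–34: kdk
  position 40–42: kdk

3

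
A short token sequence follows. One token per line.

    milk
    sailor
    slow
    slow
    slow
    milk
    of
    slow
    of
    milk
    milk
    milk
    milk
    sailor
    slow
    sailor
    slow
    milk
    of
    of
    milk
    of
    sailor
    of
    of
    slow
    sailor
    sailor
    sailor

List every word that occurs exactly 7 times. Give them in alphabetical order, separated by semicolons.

of; sailor; slow

Unigram counts meeting the condition (exactly 7 times):
  of: 7
  sailor: 7
  slow: 7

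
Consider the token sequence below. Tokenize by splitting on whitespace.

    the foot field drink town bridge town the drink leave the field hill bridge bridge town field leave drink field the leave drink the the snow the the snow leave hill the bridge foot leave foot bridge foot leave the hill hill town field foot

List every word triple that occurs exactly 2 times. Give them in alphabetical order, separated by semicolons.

bridge foot leave; the the snow

Trigram counts meeting the condition (exactly 2 times):
  bridge foot leave: 2
  the the snow: 2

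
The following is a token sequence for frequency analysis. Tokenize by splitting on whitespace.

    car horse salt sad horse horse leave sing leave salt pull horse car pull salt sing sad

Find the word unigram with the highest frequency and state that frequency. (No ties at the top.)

"horse", 4 times

Unigram frequencies (highest first):
  horse: 4
  salt: 3
  car: 2
  sad: 2
  leave: 2
  sing: 2
  … (1 more, each ≤ 2)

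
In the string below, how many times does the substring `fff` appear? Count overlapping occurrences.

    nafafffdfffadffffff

6

Sliding a length-3 window over the 19 characters (17 positions):
  position 5–7: fff
  position 9–11: fff
  position 14–16: fff
  position 15–17: fff
  position 16–18: fff
  position 17–19: fff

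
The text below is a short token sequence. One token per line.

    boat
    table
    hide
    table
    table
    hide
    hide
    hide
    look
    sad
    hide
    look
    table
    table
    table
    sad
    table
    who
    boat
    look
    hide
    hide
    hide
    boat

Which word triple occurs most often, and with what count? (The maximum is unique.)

Trigram frequencies (highest first):
  hide hide hide: 2
  boat table hide: 1
  table hide table: 1
  hide table table: 1
  table table hide: 1
  table hide hide: 1
  … (15 more, each ≤ 1)

"hide hide hide", 2 times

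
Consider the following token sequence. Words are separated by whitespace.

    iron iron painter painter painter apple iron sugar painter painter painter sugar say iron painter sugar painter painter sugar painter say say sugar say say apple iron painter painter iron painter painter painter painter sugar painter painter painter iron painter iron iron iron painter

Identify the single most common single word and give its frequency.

"painter", 21 times

Unigram frequencies (highest first):
  painter: 21
  iron: 10
  sugar: 6
  say: 5
  apple: 2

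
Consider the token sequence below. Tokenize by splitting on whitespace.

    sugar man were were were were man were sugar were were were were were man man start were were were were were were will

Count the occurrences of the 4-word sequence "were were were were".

6

Scanning the 21 overlapping 4-gram windows for "were were were were":
  position 3–6: were were were were
  position 10–13: were were were were
  position 11–14: were were were were
  position 18–21: were were were were
  position 19–22: were were were were
  position 20–23: were were were were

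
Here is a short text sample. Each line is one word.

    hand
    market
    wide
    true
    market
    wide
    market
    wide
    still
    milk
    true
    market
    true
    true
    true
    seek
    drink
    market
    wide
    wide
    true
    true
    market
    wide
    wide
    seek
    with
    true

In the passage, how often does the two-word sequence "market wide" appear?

5

Scanning the 27 overlapping bigram windows for "market wide":
  position 2–3: market wide
  position 5–6: market wide
  position 7–8: market wide
  position 18–19: market wide
  position 23–24: market wide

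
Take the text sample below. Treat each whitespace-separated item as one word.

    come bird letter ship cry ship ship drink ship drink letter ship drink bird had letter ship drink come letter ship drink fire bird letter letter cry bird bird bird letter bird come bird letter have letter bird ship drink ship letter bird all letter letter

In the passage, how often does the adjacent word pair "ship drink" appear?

Scanning the 45 overlapping bigram windows for "ship drink":
  position 7–8: ship drink
  position 9–10: ship drink
  position 12–13: ship drink
  position 17–18: ship drink
  position 21–22: ship drink
  position 39–40: ship drink

6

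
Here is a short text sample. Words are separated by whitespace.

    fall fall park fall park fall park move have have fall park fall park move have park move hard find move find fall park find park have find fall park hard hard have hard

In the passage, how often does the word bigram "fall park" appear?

7

Scanning the 33 overlapping bigram windows for "fall park":
  position 2–3: fall park
  position 4–5: fall park
  position 6–7: fall park
  position 11–12: fall park
  position 13–14: fall park
  position 23–24: fall park
  position 29–30: fall park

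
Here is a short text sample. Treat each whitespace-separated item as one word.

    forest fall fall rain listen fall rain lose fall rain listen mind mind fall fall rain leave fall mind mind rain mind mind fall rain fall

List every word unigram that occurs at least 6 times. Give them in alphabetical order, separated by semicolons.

fall; mind; rain

Unigram counts meeting the condition (at least 6 times):
  fall: 9
  mind: 6
  rain: 6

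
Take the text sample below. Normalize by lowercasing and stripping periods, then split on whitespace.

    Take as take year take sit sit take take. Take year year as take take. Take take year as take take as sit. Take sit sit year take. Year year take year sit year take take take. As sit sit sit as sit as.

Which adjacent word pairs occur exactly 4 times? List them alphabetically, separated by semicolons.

sit sit; year take

Bigram counts meeting the condition (exactly 4 times):
  sit sit: 4
  year take: 4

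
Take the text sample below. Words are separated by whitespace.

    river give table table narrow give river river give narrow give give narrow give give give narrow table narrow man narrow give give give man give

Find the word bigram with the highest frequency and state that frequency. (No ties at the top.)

"give give", 5 times

Bigram frequencies (highest first):
  give give: 5
  narrow give: 4
  give narrow: 3
  river give: 2
  table narrow: 2
  give table: 1
  … (8 more, each ≤ 1)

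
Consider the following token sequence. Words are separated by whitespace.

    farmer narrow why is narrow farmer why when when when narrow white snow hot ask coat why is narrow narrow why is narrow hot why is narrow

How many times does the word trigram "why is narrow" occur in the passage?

Scanning the 25 overlapping trigram windows for "why is narrow":
  position 3–5: why is narrow
  position 17–19: why is narrow
  position 21–23: why is narrow
  position 25–27: why is narrow

4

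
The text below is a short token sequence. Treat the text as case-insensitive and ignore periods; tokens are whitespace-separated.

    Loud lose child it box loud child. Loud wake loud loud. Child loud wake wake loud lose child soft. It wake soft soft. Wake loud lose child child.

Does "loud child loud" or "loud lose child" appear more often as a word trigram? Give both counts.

"loud child loud": 2 occurrences
"loud lose child": 3 occurrences

"loud lose child" (3 vs 2)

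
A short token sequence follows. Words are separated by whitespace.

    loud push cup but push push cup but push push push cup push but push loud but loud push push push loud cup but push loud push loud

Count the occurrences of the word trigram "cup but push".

3

Scanning the 26 overlapping trigram windows for "cup but push":
  position 3–5: cup but push
  position 7–9: cup but push
  position 23–25: cup but push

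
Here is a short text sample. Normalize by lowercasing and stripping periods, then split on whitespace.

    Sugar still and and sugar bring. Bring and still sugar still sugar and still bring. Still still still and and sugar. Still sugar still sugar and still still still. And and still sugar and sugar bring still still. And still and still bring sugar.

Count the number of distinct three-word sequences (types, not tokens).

25

44 tokens → 42 trigram windows in total.
Repeated trigrams (each contributes count−1 duplicates):
  still and and: 3
  still still and: 3
  still sugar and: 3
  sugar still sugar: 3
  and and sugar: 2
  and still bring: 2
  and still sugar: 2
  and sugar bring: 2
  … (5 more repeated)
17 duplicate windows → 42 − 17 = 25 distinct.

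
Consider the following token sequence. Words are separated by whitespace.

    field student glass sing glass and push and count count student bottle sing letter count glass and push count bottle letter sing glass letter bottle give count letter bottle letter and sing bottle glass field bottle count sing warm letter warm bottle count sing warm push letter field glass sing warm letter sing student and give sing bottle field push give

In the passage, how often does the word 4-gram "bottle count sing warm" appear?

Scanning the 58 overlapping 4-gram windows for "bottle count sing warm":
  position 36–39: bottle count sing warm
  position 42–45: bottle count sing warm

2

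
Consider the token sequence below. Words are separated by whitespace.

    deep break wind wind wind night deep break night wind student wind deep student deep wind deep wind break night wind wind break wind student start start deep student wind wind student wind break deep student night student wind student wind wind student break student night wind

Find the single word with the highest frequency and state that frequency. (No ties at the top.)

Unigram frequencies (highest first):
  wind: 17
  student: 10
  deep: 7
  break: 6
  night: 5
  start: 2

"wind", 17 times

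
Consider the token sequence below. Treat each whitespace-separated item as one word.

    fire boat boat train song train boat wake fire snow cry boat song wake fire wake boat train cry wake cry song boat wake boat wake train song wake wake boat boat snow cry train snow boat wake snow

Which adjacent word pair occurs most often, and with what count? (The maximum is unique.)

Bigram frequencies (highest first):
  boat wake: 4
  wake boat: 3
  boat boat: 2
  boat train: 2
  train song: 2
  wake fire: 2
  … (21 more, each ≤ 2)

"boat wake", 4 times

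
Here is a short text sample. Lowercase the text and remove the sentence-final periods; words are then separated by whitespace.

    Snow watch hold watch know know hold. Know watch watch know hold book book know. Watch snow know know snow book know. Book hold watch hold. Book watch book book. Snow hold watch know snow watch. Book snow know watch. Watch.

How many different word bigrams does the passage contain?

22

41 tokens → 40 bigram windows in total.
Repeated bigrams (each contributes count−1 duplicates):
  hold watch: 3
  know watch: 3
  watch know: 3
  book book: 2
  book know: 2
  book snow: 2
  hold book: 2
  know hold: 2
  … (7 more repeated)
18 duplicate windows → 40 − 18 = 22 distinct.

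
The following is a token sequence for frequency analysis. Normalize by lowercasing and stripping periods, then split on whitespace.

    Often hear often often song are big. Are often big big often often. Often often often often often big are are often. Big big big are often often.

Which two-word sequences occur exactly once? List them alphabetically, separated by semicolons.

Bigram counts meeting the condition (exactly once):
  are are: 1
  are big: 1
  big often: 1
  hear often: 1
  often hear: 1
  often song: 1
  song are: 1

are are; are big; big often; hear often; often hear; often song; song are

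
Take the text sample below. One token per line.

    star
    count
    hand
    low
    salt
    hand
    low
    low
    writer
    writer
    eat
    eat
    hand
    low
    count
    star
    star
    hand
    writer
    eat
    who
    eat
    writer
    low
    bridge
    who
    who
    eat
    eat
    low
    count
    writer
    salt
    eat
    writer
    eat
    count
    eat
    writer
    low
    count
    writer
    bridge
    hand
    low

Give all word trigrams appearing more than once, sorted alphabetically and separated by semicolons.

eat writer low; low count writer

Trigram counts meeting the condition (more than once):
  eat writer low: 2
  low count writer: 2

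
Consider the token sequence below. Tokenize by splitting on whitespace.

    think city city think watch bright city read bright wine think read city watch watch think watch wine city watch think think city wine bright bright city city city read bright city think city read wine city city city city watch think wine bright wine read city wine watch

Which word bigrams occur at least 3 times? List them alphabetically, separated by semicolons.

bright city; city city; city read; city watch; think city; watch think

Bigram counts meeting the condition (at least 3 times):
  bright city: 3
  city city: 6
  city read: 3
  city watch: 3
  think city: 3
  watch think: 3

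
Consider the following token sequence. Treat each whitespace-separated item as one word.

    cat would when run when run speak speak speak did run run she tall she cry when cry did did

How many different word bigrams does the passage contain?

20 tokens → 19 bigram windows in total.
Repeated bigrams (each contributes count−1 duplicates):
  speak speak: 2
  when run: 2
2 duplicate windows → 19 − 2 = 17 distinct.

17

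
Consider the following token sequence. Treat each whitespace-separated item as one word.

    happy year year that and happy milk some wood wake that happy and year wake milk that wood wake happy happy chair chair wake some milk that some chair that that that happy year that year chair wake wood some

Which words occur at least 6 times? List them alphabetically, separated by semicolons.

happy; that

Unigram counts meeting the condition (at least 6 times):
  happy: 6
  that: 8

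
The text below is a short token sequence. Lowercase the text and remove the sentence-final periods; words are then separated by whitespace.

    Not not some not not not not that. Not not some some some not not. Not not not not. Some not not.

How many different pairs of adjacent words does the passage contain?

6

22 tokens → 21 bigram windows in total.
Repeated bigrams (each contributes count−1 duplicates):
  not not: 11
  not some: 3
  some not: 3
  some some: 2
15 duplicate windows → 21 − 15 = 6 distinct.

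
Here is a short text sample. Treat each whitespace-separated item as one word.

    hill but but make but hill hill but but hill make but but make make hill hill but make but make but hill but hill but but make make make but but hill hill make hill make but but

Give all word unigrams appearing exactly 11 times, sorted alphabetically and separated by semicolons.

hill; make

Unigram counts meeting the condition (exactly 11 times):
  hill: 11
  make: 11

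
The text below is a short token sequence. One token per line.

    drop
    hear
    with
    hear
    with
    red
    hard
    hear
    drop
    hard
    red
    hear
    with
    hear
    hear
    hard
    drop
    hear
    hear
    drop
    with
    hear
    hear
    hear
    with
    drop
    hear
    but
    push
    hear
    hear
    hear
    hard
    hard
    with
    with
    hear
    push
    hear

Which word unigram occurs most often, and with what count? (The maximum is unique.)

Unigram frequencies (highest first):
  hear: 17
  with: 7
  drop: 5
  hard: 5
  red: 2
  push: 2
  … (1 more, each ≤ 1)

"hear", 17 times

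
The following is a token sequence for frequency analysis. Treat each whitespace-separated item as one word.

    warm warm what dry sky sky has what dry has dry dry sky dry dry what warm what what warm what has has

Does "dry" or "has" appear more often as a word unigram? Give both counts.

"dry" (6 vs 4)

"dry": 6 occurrences
"has": 4 occurrences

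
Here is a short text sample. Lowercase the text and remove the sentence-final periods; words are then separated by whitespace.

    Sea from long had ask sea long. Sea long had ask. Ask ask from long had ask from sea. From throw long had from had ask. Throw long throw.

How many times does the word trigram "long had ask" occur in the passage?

3

Scanning the 27 overlapping trigram windows for "long had ask":
  position 3–5: long had ask
  position 9–11: long had ask
  position 15–17: long had ask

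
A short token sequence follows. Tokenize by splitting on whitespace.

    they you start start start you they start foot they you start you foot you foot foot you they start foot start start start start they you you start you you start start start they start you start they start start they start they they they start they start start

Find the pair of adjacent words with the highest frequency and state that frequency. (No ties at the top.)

"start start", 9 times

Bigram frequencies (highest first):
  start start: 9
  they start: 7
  start they: 6
  you start: 5
  start you: 4
  they you: 3
  … (9 more, each ≤ 2)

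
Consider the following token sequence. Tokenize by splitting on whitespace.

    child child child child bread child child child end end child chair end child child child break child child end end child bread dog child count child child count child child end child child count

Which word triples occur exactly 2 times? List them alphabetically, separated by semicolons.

child child count; child count child; child end end; count child child; end child child; end end child

Trigram counts meeting the condition (exactly 2 times):
  child child count: 2
  child count child: 2
  child end end: 2
  count child child: 2
  end child child: 2
  end end child: 2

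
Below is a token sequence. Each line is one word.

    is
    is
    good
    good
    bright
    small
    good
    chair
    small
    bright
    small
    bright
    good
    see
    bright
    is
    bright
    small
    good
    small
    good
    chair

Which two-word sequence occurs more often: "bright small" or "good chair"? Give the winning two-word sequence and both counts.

"bright small" (3 vs 2)

"bright small": 3 occurrences
"good chair": 2 occurrences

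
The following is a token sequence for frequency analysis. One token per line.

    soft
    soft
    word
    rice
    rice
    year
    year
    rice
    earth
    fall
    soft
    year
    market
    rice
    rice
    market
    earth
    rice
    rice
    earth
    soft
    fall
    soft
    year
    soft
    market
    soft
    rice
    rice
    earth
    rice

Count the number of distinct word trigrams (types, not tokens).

27

31 tokens → 29 trigram windows in total.
Repeated trigrams (each contributes count−1 duplicates):
  fall soft year: 2
  rice rice earth: 2
2 duplicate windows → 29 − 2 = 27 distinct.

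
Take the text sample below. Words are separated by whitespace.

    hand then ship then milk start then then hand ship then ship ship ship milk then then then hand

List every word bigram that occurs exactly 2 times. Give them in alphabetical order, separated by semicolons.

ship ship; ship then; then hand; then ship

Bigram counts meeting the condition (exactly 2 times):
  ship ship: 2
  ship then: 2
  then hand: 2
  then ship: 2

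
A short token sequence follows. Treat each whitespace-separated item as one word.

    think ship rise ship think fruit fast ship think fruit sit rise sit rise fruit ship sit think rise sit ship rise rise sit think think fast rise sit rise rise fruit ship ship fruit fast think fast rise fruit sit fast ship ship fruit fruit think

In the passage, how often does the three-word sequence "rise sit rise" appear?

2

Scanning the 45 overlapping trigram windows for "rise sit rise":
  position 12–14: rise sit rise
  position 28–30: rise sit rise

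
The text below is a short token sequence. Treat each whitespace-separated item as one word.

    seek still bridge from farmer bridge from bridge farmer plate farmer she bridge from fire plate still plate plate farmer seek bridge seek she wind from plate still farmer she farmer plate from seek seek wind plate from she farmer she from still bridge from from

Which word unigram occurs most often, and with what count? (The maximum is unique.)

Unigram frequencies (highest first):
  from: 9
  farmer: 7
  plate: 7
  bridge: 6
  seek: 5
  she: 5
  … (3 more, each ≤ 4)

"from", 9 times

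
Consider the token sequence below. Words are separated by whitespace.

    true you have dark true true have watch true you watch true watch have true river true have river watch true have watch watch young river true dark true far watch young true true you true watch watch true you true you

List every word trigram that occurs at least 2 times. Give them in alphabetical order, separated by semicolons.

true have watch; true you true; watch true you

Trigram counts meeting the condition (at least 2 times):
  true have watch: 2
  true you true: 2
  watch true you: 2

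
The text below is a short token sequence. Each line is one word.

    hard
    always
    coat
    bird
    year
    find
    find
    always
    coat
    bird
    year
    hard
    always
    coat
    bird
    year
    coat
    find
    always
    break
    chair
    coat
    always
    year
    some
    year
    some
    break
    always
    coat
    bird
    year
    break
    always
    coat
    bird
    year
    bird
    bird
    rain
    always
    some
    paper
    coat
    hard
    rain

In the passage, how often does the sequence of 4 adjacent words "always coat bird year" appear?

Scanning the 43 overlapping 4-gram windows for "always coat bird year":
  position 2–5: always coat bird year
  position 8–11: always coat bird year
  position 13–16: always coat bird year
  position 29–32: always coat bird year
  position 34–37: always coat bird year

5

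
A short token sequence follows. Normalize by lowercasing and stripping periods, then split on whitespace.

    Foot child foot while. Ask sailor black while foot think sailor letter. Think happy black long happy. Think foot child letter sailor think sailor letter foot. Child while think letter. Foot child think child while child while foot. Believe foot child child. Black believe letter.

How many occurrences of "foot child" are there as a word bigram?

Scanning the 44 overlapping bigram windows for "foot child":
  position 1–2: foot child
  position 19–20: foot child
  position 26–27: foot child
  position 31–32: foot child
  position 40–41: foot child

5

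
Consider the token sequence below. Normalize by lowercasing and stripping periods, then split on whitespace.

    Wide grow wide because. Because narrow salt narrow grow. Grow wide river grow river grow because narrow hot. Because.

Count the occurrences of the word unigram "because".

Scanning the 19 tokens for "because":
  position 4: because
  position 5: because
  position 16: because
  position 19: because

4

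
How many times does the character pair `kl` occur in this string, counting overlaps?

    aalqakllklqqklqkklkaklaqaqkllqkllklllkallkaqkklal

9

Sliding a length-2 window over the 49 characters (48 positions):
  position 6–7: kl
  position 9–10: kl
  position 13–14: kl
  position 17–18: kl
  position 21–22: kl
  position 27–28: kl
  position 31–32: kl
  position 34–35: kl
  position 46–47: kl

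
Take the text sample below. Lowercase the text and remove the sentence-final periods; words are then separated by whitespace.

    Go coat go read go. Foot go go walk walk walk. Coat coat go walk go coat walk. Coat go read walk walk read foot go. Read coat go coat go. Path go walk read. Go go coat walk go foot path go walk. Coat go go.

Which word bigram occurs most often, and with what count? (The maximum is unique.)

Bigram frequencies (highest first):
  coat go: 6
  go coat: 4
  go walk: 4
  go read: 3
  go go: 3
  walk walk: 3
  … (14 more, each ≤ 3)

"coat go", 6 times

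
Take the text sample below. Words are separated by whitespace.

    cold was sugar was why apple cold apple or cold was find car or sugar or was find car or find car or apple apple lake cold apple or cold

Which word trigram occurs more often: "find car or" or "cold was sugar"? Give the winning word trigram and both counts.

"find car or" (3 vs 1)

"find car or": 3 occurrences
"cold was sugar": 1 occurrence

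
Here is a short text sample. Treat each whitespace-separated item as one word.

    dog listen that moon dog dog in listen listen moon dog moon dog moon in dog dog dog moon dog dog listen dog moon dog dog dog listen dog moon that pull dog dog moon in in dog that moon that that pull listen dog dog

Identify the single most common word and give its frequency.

Unigram frequencies (highest first):
  dog: 20
  moon: 9
  listen: 6
  that: 5
  in: 4
  pull: 2

"dog", 20 times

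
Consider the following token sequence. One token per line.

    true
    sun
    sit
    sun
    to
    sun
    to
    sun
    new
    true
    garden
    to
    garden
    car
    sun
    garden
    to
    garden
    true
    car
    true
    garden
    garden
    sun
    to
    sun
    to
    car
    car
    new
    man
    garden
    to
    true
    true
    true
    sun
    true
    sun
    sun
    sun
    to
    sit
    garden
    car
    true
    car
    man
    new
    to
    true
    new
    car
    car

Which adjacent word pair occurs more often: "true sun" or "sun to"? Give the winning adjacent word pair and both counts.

"true sun": 3 occurrences
"sun to": 5 occurrences

"sun to" (5 vs 3)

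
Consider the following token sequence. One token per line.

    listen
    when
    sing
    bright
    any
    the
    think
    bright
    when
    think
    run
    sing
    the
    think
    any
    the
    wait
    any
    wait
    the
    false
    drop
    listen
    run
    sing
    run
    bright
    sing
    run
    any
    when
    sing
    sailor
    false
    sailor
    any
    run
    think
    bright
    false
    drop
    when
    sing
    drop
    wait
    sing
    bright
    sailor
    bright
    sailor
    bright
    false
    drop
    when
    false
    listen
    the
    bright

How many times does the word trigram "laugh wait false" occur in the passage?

0

Scanning the 56 overlapping trigram windows for "laugh wait false":
  (none found)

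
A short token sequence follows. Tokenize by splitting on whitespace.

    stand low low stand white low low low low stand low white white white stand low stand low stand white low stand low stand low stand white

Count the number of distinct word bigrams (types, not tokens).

27 tokens → 26 bigram windows in total.
Repeated bigrams (each contributes count−1 duplicates):
  low stand: 7
  stand low: 6
  low low: 4
  stand white: 3
  white low: 2
  white white: 2
18 duplicate windows → 26 − 18 = 8 distinct.

8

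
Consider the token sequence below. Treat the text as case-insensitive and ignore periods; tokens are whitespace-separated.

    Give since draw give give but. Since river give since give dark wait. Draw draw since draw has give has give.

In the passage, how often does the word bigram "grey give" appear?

0

Scanning the 20 overlapping bigram windows for "grey give":
  (none found)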